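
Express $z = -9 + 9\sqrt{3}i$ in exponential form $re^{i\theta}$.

r = |z| = sqrt((-9)^2 + (9*sqrt(3))^2) = sqrt(81 + 243) = sqrt(324) = 18
θ = arctan(b/a) = arctan(15.5885/-9) (quadrant-adjusted) = 120° = 2π/3
z = 18e^(i*2π/3)


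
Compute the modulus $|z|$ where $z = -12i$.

|z| = sqrt(a^2 + b^2) = sqrt(0^2 + (-12)^2) = sqrt(144) = 12


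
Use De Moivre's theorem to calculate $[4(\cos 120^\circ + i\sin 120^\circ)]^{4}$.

By De Moivre: z^n = r^n(cos(nθ) + i sin(nθ))
= 4^4(cos(4*120°) + i sin(4*120°))
= 256(cos 120° + i sin 120°)
= -128 + 128*sqrt(3)i


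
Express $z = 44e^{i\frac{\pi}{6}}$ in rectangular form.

a = r cos θ = 44 * sqrt(3)/2 = 22*sqrt(3)
b = r sin θ = 44 * 1/2 = 22
z = 22*sqrt(3) + 22i


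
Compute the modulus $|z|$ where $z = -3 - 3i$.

|z| = sqrt(a^2 + b^2) = sqrt((-3)^2 + (-3)^2) = sqrt(18) = sqrt(18)


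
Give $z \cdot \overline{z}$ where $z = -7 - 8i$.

z * conjugate(z) = |z|^2 = a^2 + b^2
= (-7)^2 + (-8)^2 = 113


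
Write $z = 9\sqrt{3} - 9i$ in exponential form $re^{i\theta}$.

r = |z| = sqrt((9*sqrt(3))^2 + (-9)^2) = sqrt(243 + 81) = sqrt(324) = 18
θ = arctan(b/a) = arctan(-9/15.5885) (quadrant-adjusted) = -30° = -π/6
z = 18e^(-i*π/6)


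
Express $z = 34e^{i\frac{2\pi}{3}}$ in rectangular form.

a = r cos θ = 34 * -1/2 = -17
b = r sin θ = 34 * sqrt(3)/2 = 17*sqrt(3)
z = -17 + 17*sqrt(3)i


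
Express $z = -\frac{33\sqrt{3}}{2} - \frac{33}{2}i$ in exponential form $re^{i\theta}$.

r = |z| = sqrt((-33*sqrt(3)/2)^2 + (-33/2)^2) = sqrt(3267/4 + 1089/4) = sqrt(1089) = 33
θ = arctan(b/a) = arctan(-16.5/-28.5788) (quadrant-adjusted) = 210° = 7π/6
z = 33e^(i*7π/6)


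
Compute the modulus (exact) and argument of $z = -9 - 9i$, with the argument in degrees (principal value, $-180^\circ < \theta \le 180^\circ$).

|z| = sqrt((-9)^2 + (-9)^2) = sqrt(162)
arg(z) = arctan(b/a) = arctan(-9/-9) (quadrant-adjusted) = -135°


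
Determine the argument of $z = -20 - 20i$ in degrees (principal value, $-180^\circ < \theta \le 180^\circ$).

θ = arctan(b/a) = arctan(-20/-20) (quadrant-adjusted) = -135°


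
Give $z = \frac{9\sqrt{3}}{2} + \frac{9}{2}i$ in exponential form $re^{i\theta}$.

r = |z| = sqrt((9*sqrt(3)/2)^2 + (9/2)^2) = sqrt(243/4 + 81/4) = sqrt(81) = 9
θ = arctan(b/a) = arctan(4.5/7.7942) (quadrant-adjusted) = 30° = π/6
z = 9e^(i*π/6)


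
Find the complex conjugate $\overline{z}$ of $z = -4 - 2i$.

If z = a + bi, then conjugate(z) = a - bi
conjugate(-4 - 2i) = -4 + 2i


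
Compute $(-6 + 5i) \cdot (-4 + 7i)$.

(a1*a2 - b1*b2) + (a1*b2 + b1*a2)i
= (24 - 35) + (-42 + (-20))i
= -11 - 62i


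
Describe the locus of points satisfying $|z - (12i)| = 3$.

|z - z0| = r describes a circle centered at z0 with radius r
Here z0 = 12i and r = 3
Locus: Circle centered at (0, 12) with radius 3


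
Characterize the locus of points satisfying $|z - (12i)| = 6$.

|z - z0| = r describes a circle centered at z0 with radius r
Here z0 = 12i and r = 6
Locus: Circle centered at (0, 12) with radius 6


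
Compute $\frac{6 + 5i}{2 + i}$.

Multiply numerator and denominator by conjugate (2 - i):
= (6 + 5i)(2 - i) / (2^2 + 1^2)
= (17 + 4i) / 5
= 17/5 + (4/5)i


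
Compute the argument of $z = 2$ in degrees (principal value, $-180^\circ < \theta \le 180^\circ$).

b = 0 and a > 0, so z lies on the positive real axis: θ = 0°


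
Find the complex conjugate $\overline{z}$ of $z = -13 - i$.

If z = a + bi, then conjugate(z) = a - bi
conjugate(-13 - i) = -13 + i


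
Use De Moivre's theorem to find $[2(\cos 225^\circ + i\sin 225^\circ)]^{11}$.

By De Moivre: z^n = r^n(cos(nθ) + i sin(nθ))
= 2^11(cos(11*225°) + i sin(11*225°))
= 2048(cos 315° + i sin 315°)
= 1024*sqrt(2) - 1024*sqrt(2)i


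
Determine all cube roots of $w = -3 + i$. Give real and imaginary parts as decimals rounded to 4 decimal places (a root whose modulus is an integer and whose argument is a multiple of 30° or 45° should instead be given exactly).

|w| = sqrt(10) ≈ 3.162278, arg(w) ≈ 161.565051°
Root modulus = sqrt(10)^(1/3) ≈ 1.467799
Root arguments: θ_k = (arg(w) + 360°k)/3 for k = 0, 1, ..., 2
Compute each root as (root modulus)(cos θ_k + i sin θ_k) using full-precision intermediates, then round to 4 decimal places.
Roots: 0.8658 + 1.1853i, -1.4594 + 0.1571i, 0.5936 - 1.3424i


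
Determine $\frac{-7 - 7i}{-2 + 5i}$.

Multiply numerator and denominator by conjugate (-2 - 5i):
= (-7 - 7i)(-2 - 5i) / ((-2)^2 + 5^2)
= (-21 + 49i) / 29
= -21/29 + (49/29)i


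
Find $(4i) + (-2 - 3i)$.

(0 + (-2)) + (4 + (-3))i = -2 + i


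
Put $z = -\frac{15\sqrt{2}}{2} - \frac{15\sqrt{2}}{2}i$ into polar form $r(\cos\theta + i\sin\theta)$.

r = |z| = sqrt(a^2 + b^2) = sqrt((-15*sqrt(2)/2)^2 + (-15*sqrt(2)/2)^2) = sqrt(225/2 + 225/2) = sqrt(225) = 15
θ = arctan(b/a) = arctan(-10.6066/-10.6066) (quadrant-adjusted) = 225°
z = 15(cos 225° + i sin 225°)


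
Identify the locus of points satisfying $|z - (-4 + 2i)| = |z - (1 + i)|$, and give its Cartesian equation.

|z - z1| = |z - z2| means z is equidistant from z1 and z2,
i.e. the perpendicular bisector of the segment from (-4, 2) to (1, 1) (midpoint (-3/2, 3/2)).
With z = x + yi, square both sides:
(x - (-4))^2 + (y - 2)^2 = (x - 1)^2 + (y - 1)^2
The x^2 and y^2 terms cancel: 10x + (-2)y = 2 - 20 = -18
Simplify: 5x - y = -9
Locus: Perpendicular bisector of the segment from (-4, 2) to (1, 1): the line 5x - y = -9


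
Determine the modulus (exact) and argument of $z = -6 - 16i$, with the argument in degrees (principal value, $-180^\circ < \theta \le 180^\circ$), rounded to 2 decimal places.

|z| = sqrt((-6)^2 + (-16)^2) = sqrt(292)
arg(z) = arctan(b/a) = arctan(-16/-6) (quadrant-adjusted) = -110.56°


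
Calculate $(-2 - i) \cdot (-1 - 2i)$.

(a1*a2 - b1*b2) + (a1*b2 + b1*a2)i
= (2 - 2) + (4 + 1)i
= 5i


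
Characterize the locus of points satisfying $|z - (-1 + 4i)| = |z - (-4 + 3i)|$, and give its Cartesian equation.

|z - z1| = |z - z2| means z is equidistant from z1 and z2,
i.e. the perpendicular bisector of the segment from (-1, 4) to (-4, 3) (midpoint (-5/2, 7/2)).
With z = x + yi, square both sides:
(x - (-1))^2 + (y - 4)^2 = (x - (-4))^2 + (y - 3)^2
The x^2 and y^2 terms cancel: -6x + (-2)y = 25 - 17 = 8
Simplify: 3x + y = -4
Locus: Perpendicular bisector of the segment from (-1, 4) to (-4, 3): the line 3x + y = -4


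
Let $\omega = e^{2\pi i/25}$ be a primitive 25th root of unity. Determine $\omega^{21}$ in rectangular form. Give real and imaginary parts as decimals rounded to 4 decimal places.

ω^21 = e^(2πi·21/25) = e^(i·42π/25)
= cos(42π/25) + i sin(42π/25)
= 0.5358 - 0.8443i


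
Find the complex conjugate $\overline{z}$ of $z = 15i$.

If z = a + bi, then conjugate(z) = a - bi
conjugate(15i) = -15i


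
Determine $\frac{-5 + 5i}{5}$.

Divisor is real, so divide each part by 5:
= -1 + i


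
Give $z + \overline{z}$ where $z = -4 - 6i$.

z + conjugate(z) = (a + bi) + (a - bi) = 2a
= 2 * (-4) = -8


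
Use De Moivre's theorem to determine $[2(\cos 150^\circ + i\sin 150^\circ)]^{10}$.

By De Moivre: z^n = r^n(cos(nθ) + i sin(nθ))
= 2^10(cos(10*150°) + i sin(10*150°))
= 1024(cos 60° + i sin 60°)
= 512 + 512*sqrt(3)i


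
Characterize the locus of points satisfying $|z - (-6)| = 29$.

|z - z0| = r describes a circle centered at z0 with radius r
Here z0 = -6 and r = 29
Locus: Circle centered at (-6, 0) with radius 29


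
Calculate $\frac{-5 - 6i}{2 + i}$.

Multiply numerator and denominator by conjugate (2 - i):
= (-5 - 6i)(2 - i) / (2^2 + 1^2)
= (-16 - 7i) / 5
= -16/5 - (7/5)i


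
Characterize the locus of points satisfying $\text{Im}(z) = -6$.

Im(z) = y where z = x + yi; the equation y = -6 is satisfied by all points with that y-coordinate
Locus: Horizontal line y = -6


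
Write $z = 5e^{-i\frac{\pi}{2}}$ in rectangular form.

a = r cos θ = 5 * 0 = 0
b = r sin θ = 5 * -1 = -5
z = -5i


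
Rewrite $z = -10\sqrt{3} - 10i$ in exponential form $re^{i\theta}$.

r = |z| = sqrt((-10*sqrt(3))^2 + (-10)^2) = sqrt(300 + 100) = sqrt(400) = 20
θ = arctan(b/a) = arctan(-10/-17.3205) (quadrant-adjusted) = -150° = -5π/6
z = 20e^(-i*5π/6)


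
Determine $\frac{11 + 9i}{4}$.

Divisor is real, so divide each part by 4:
= 11/4 + (9/4)i


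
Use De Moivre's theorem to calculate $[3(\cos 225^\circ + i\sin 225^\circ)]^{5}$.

By De Moivre: z^n = r^n(cos(nθ) + i sin(nθ))
= 3^5(cos(5*225°) + i sin(5*225°))
= 243(cos 45° + i sin 45°)
= 243*sqrt(2)/2 + (243*sqrt(2)/2)i


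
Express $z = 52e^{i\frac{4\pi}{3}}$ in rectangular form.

a = r cos θ = 52 * -1/2 = -26
b = r sin θ = 52 * -sqrt(3)/2 = -26*sqrt(3)
z = -26 - 26*sqrt(3)i


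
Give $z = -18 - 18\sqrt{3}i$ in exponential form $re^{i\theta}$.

r = |z| = sqrt((-18)^2 + (-18*sqrt(3))^2) = sqrt(324 + 972) = sqrt(1296) = 36
θ = arctan(b/a) = arctan(-31.1769/-18) (quadrant-adjusted) = 240° = 4π/3
z = 36e^(i*4π/3)


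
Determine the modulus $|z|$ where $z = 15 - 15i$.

|z| = sqrt(a^2 + b^2) = sqrt(15^2 + (-15)^2) = sqrt(450) = sqrt(450)


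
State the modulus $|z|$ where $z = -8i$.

|z| = sqrt(a^2 + b^2) = sqrt(0^2 + (-8)^2) = sqrt(64) = 8


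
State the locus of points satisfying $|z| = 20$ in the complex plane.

|z| = 20 means sqrt(x^2 + y^2) = 20
This is a circle of radius 20 centered at the origin


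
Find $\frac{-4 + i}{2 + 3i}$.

Multiply numerator and denominator by conjugate (2 - 3i):
= (-4 + i)(2 - 3i) / (2^2 + 3^2)
= (-5 + 14i) / 13
= -5/13 + (14/13)i


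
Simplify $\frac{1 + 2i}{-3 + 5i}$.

Multiply numerator and denominator by conjugate (-3 - 5i):
= (1 + 2i)(-3 - 5i) / ((-3)^2 + 5^2)
= (7 - 11i) / 34
= 7/34 - (11/34)i


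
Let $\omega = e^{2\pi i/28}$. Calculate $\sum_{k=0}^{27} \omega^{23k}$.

Let ζ = ω^23 = e^(2πi·23/28). Since 28 ∤ 23, ζ ≠ 1.
Sum = Σ_{k=0}^{27} ζ^k = (ζ^28 - 1)/(ζ - 1) = (ω^{23·28} - 1)/(ζ - 1) = (1 - 1)/(ζ - 1) = 0


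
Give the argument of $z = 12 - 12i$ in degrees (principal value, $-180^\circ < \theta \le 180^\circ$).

θ = arctan(b/a) = arctan(-12/12) (quadrant-adjusted) = -45°


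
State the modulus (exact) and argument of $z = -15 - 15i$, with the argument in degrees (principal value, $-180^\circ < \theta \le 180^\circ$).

|z| = sqrt((-15)^2 + (-15)^2) = sqrt(450)
arg(z) = arctan(b/a) = arctan(-15/-15) (quadrant-adjusted) = -135°


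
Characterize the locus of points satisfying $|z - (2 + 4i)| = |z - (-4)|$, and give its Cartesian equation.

|z - z1| = |z - z2| means z is equidistant from z1 and z2,
i.e. the perpendicular bisector of the segment from (2, 4) to (-4, 0) (midpoint (-1, 2)).
With z = x + yi, square both sides:
(x - 2)^2 + (y - 4)^2 = (x - (-4))^2 + (y - 0)^2
The x^2 and y^2 terms cancel: -12x + (-8)y = 16 - 20 = -4
Simplify: 3x + 2y = 1
Locus: Perpendicular bisector of the segment from (2, 4) to (-4, 0): the line 3x + 2y = 1


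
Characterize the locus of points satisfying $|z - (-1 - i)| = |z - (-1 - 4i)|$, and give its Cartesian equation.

|z - z1| = |z - z2| means z is equidistant from z1 and z2,
i.e. the perpendicular bisector of the segment from (-1, -1) to (-1, -4) (midpoint (-1, -5/2)).
With z = x + yi, square both sides:
(x - (-1))^2 + (y - (-1))^2 = (x - (-1))^2 + (y - (-4))^2
The x^2 and y^2 terms cancel: 0x + (-6)y = 17 - 2 = 15
Simplify: y = -5/2
Locus: Perpendicular bisector of the segment from (-1, -1) to (-1, -4): the line y = -5/2


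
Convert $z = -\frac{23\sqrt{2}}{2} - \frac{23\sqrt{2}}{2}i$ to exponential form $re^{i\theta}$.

r = |z| = sqrt((-23*sqrt(2)/2)^2 + (-23*sqrt(2)/2)^2) = sqrt(529/2 + 529/2) = sqrt(529) = 23
θ = arctan(b/a) = arctan(-16.2635/-16.2635) (quadrant-adjusted) = -135° = -3π/4
z = 23e^(-i*3π/4)


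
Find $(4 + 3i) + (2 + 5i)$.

(4 + 2) + (3 + 5)i = 6 + 8i


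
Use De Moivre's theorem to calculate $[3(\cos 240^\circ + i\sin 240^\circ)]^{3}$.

By De Moivre: z^n = r^n(cos(nθ) + i sin(nθ))
= 3^3(cos(3*240°) + i sin(3*240°))
= 27(cos 0° + i sin 0°)
= 27


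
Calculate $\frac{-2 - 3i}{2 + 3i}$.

Multiply numerator and denominator by conjugate (2 - 3i):
= (-2 - 3i)(2 - 3i) / (2^2 + 3^2)
= (-13) / 13
= -1


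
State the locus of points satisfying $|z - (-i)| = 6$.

|z - z0| = r describes a circle centered at z0 with radius r
Here z0 = -i and r = 6
Locus: Circle centered at (0, -1) with radius 6


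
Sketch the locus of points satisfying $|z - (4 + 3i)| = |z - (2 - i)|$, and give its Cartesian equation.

|z - z1| = |z - z2| means z is equidistant from z1 and z2,
i.e. the perpendicular bisector of the segment from (4, 3) to (2, -1) (midpoint (3, 1)).
With z = x + yi, square both sides:
(x - 4)^2 + (y - 3)^2 = (x - 2)^2 + (y - (-1))^2
The x^2 and y^2 terms cancel: -4x + (-8)y = 5 - 25 = -20
Simplify: x + 2y = 5
Locus: Perpendicular bisector of the segment from (4, 3) to (2, -1): the line x + 2y = 5


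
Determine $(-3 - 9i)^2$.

(a + bi)^2 = a^2 - b^2 + 2abi
= (-3)^2 - (-9)^2 + 2*(-3)*(-9)i
= -72 + 54i


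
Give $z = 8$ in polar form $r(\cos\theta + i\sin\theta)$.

r = |z| = sqrt(a^2 + b^2) = sqrt((8)^2 + (0)^2) = sqrt(64 + 0) = sqrt(64) = 8
b = 0 and a > 0, so z lies on the positive real axis: θ = 0°
z = 8(cos 0° + i sin 0°)


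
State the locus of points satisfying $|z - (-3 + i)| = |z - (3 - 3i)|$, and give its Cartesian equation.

|z - z1| = |z - z2| means z is equidistant from z1 and z2,
i.e. the perpendicular bisector of the segment from (-3, 1) to (3, -3) (midpoint (0, -1)).
With z = x + yi, square both sides:
(x - (-3))^2 + (y - 1)^2 = (x - 3)^2 + (y - (-3))^2
The x^2 and y^2 terms cancel: 12x + (-8)y = 18 - 10 = 8
Simplify: 3x - 2y = 2
Locus: Perpendicular bisector of the segment from (-3, 1) to (3, -3): the line 3x - 2y = 2


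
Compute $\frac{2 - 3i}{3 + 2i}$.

Multiply numerator and denominator by conjugate (3 - 2i):
= (2 - 3i)(3 - 2i) / (3^2 + 2^2)
= (-13i) / 13
= -i


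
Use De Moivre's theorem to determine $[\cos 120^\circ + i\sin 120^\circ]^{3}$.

By De Moivre: z^n = r^n(cos(nθ) + i sin(nθ))
= 1^3(cos(3*120°) + i sin(3*120°))
= 1(cos 0° + i sin 0°)
= 1


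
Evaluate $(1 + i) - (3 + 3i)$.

(1 - 3) + (1 - 3)i = -2 - 2i


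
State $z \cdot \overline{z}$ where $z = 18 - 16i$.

z * conjugate(z) = |z|^2 = a^2 + b^2
= 18^2 + (-16)^2 = 580


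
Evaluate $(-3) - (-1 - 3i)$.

(-3 - (-1)) + (0 - (-3))i = -2 + 3i


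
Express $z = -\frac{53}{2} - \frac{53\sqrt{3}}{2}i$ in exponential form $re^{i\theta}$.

r = |z| = sqrt((-53/2)^2 + (-53*sqrt(3)/2)^2) = sqrt(2809/4 + 8427/4) = sqrt(2809) = 53
θ = arctan(b/a) = arctan(-45.8993/-26.5) (quadrant-adjusted) = 240° = 4π/3
z = 53e^(i*4π/3)


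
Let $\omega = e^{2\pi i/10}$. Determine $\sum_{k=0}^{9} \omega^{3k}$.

Let ζ = ω^3 = e^(2πi·3/10). Since 10 ∤ 3, ζ ≠ 1.
Sum = Σ_{k=0}^{9} ζ^k = (ζ^10 - 1)/(ζ - 1) = (ω^{3·10} - 1)/(ζ - 1) = (1 - 1)/(ζ - 1) = 0


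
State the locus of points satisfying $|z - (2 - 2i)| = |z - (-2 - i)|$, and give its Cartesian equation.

|z - z1| = |z - z2| means z is equidistant from z1 and z2,
i.e. the perpendicular bisector of the segment from (2, -2) to (-2, -1) (midpoint (0, -3/2)).
With z = x + yi, square both sides:
(x - 2)^2 + (y - (-2))^2 = (x - (-2))^2 + (y - (-1))^2
The x^2 and y^2 terms cancel: -8x + 2y = 5 - 8 = -3
Simplify: 8x - 2y = 3
Locus: Perpendicular bisector of the segment from (2, -2) to (-2, -1): the line 8x - 2y = 3


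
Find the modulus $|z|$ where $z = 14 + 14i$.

|z| = sqrt(a^2 + b^2) = sqrt(14^2 + 14^2) = sqrt(392) = sqrt(392)


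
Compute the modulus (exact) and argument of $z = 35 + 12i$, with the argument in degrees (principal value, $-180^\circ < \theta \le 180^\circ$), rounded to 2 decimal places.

|z| = sqrt(35^2 + 12^2) = 37
arg(z) = arctan(b/a) = arctan(12/35) (quadrant-adjusted) = 18.92°


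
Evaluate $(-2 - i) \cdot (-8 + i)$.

(a1*a2 - b1*b2) + (a1*b2 + b1*a2)i
= (16 - (-1)) + (-2 + 8)i
= 17 + 6i


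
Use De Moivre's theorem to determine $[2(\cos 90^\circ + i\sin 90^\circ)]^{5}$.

By De Moivre: z^n = r^n(cos(nθ) + i sin(nθ))
= 2^5(cos(5*90°) + i sin(5*90°))
= 32(cos 90° + i sin 90°)
= 32i


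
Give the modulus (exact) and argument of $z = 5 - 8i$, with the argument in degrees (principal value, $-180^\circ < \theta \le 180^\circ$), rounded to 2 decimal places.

|z| = sqrt(5^2 + (-8)^2) = sqrt(89)
arg(z) = arctan(b/a) = arctan(-8/5) (quadrant-adjusted) = -57.99°


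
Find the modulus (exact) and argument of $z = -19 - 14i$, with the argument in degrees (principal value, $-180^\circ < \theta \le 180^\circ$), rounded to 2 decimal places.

|z| = sqrt((-19)^2 + (-14)^2) = sqrt(557)
arg(z) = arctan(b/a) = arctan(-14/-19) (quadrant-adjusted) = -143.62°


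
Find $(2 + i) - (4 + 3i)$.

(2 - 4) + (1 - 3)i = -2 - 2i


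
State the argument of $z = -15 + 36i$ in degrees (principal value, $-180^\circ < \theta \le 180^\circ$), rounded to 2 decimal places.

θ = arctan(b/a) = arctan(36/-15) (quadrant-adjusted) = 112.62°


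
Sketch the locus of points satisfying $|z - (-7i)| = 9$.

|z - z0| = r describes a circle centered at z0 with radius r
Here z0 = -7i and r = 9
Locus: Circle centered at (0, -7) with radius 9


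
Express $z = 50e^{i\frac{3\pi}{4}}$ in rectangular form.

a = r cos θ = 50 * -sqrt(2)/2 = -25*sqrt(2)
b = r sin θ = 50 * sqrt(2)/2 = 25*sqrt(2)
z = -25*sqrt(2) + 25*sqrt(2)i


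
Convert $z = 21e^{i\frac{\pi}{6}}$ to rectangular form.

a = r cos θ = 21 * sqrt(3)/2 = 21*sqrt(3)/2
b = r sin θ = 21 * 1/2 = 21/2
z = 21*sqrt(3)/2 + (21/2)i


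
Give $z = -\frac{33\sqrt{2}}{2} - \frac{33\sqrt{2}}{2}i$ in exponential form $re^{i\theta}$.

r = |z| = sqrt((-33*sqrt(2)/2)^2 + (-33*sqrt(2)/2)^2) = sqrt(1089/2 + 1089/2) = sqrt(1089) = 33
θ = arctan(b/a) = arctan(-23.3345/-23.3345) (quadrant-adjusted) = 225° = 5π/4
z = 33e^(i*5π/4)


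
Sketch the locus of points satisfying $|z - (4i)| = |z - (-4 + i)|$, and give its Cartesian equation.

|z - z1| = |z - z2| means z is equidistant from z1 and z2,
i.e. the perpendicular bisector of the segment from (0, 4) to (-4, 1) (midpoint (-2, 5/2)).
With z = x + yi, square both sides:
(x - 0)^2 + (y - 4)^2 = (x - (-4))^2 + (y - 1)^2
The x^2 and y^2 terms cancel: -8x + (-6)y = 17 - 16 = 1
Simplify: 8x + 6y = -1
Locus: Perpendicular bisector of the segment from (0, 4) to (-4, 1): the line 8x + 6y = -1


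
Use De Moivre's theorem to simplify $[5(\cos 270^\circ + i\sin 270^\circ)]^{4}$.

By De Moivre: z^n = r^n(cos(nθ) + i sin(nθ))
= 5^4(cos(4*270°) + i sin(4*270°))
= 625(cos 0° + i sin 0°)
= 625


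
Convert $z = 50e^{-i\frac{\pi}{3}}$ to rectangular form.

a = r cos θ = 50 * 1/2 = 25
b = r sin θ = 50 * -sqrt(3)/2 = -25*sqrt(3)
z = 25 - 25*sqrt(3)i


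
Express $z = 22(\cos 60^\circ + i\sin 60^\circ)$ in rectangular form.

a = r cos θ = 22 * 1/2 = 11
b = r sin θ = 22 * sqrt(3)/2 = 11*sqrt(3)
z = 11 + 11*sqrt(3)i


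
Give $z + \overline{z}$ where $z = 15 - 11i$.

z + conjugate(z) = (a + bi) + (a - bi) = 2a
= 2 * 15 = 30


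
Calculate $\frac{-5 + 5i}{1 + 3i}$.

Multiply numerator and denominator by conjugate (1 - 3i):
= (-5 + 5i)(1 - 3i) / (1^2 + 3^2)
= (10 + 20i) / 10
= 1 + 2i


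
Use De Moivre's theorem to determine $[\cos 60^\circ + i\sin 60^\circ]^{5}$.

By De Moivre: z^n = r^n(cos(nθ) + i sin(nθ))
= 1^5(cos(5*60°) + i sin(5*60°))
= 1(cos 300° + i sin 300°)
= 1/2 - (sqrt(3)/2)i


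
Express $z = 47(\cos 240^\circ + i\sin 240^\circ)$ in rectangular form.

a = r cos θ = 47 * -1/2 = -47/2
b = r sin θ = 47 * -sqrt(3)/2 = -47*sqrt(3)/2
z = -47/2 - (47*sqrt(3)/2)i


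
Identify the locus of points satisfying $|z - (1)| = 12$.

|z - z0| = r describes a circle centered at z0 with radius r
Here z0 = 1 and r = 12
Locus: Circle centered at (1, 0) with radius 12


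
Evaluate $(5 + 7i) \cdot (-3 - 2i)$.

(a1*a2 - b1*b2) + (a1*b2 + b1*a2)i
= (-15 - (-14)) + (-10 + (-21))i
= -1 - 31i


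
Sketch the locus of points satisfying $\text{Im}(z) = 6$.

Im(z) = y where z = x + yi; the equation y = 6 is satisfied by all points with that y-coordinate
Locus: Horizontal line y = 6


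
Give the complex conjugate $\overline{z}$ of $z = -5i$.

If z = a + bi, then conjugate(z) = a - bi
conjugate(-5i) = 5i


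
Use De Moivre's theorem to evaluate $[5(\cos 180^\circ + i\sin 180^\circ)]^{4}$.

By De Moivre: z^n = r^n(cos(nθ) + i sin(nθ))
= 5^4(cos(4*180°) + i sin(4*180°))
= 625(cos 0° + i sin 0°)
= 625


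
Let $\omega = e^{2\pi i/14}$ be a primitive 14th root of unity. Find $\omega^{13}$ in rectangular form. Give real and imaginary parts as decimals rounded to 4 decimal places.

ω^13 = e^(2πi·13/14) = e^(i·13π/7)
= cos(13π/7) + i sin(13π/7)
= 0.9010 - 0.4339i


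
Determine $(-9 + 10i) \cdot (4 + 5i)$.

(a1*a2 - b1*b2) + (a1*b2 + b1*a2)i
= (-36 - 50) + (-45 + 40)i
= -86 - 5i


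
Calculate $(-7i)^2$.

(a + bi)^2 = a^2 - b^2 + 2abi
= 0^2 - (-7)^2 + 2*0*(-7)i
= -49


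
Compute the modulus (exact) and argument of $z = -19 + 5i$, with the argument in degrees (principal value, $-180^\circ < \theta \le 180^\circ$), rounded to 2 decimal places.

|z| = sqrt((-19)^2 + 5^2) = sqrt(386)
arg(z) = arctan(b/a) = arctan(5/-19) (quadrant-adjusted) = 165.26°


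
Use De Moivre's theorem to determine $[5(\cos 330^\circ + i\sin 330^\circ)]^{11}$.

By De Moivre: z^n = r^n(cos(nθ) + i sin(nθ))
= 5^11(cos(11*330°) + i sin(11*330°))
= 48828125(cos 30° + i sin 30°)
= 48828125*sqrt(3)/2 + (48828125/2)i


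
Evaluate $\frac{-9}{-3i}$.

Multiply numerator and denominator by conjugate (3i):
= (-9)(3i) / (0^2 + (-3)^2)
= (-27i) / 9
= -3i


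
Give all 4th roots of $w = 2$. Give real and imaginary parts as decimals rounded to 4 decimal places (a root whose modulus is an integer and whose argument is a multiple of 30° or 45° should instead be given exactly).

|w| = 2, arg(w) = 0°
Root modulus = 2^(1/4) ≈ 1.189207
Root arguments: θ_k = (0° + 360°k)/4 for k = 0, 1, ..., 3
Compute each root as (root modulus)(cos θ_k + i sin θ_k) using full-precision intermediates, then round to 4 decimal places.
Roots: 1.1892, 1.1892i, -1.1892, -1.1892i


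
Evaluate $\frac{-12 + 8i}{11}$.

Divisor is real, so divide each part by 11:
= -12/11 + (8/11)i


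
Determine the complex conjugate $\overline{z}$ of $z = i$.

If z = a + bi, then conjugate(z) = a - bi
conjugate(i) = -i


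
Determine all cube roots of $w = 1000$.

|w| = 1000, arg(w) = 0°
Root modulus = 1000^(1/3) = 10
Root arguments: θ_k = (0° + 360°k)/3 for k = 0, 1, ..., 2
Roots: 10, -5 + 5*sqrt(3)i, -5 - 5*sqrt(3)i


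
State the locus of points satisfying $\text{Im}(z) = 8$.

Im(z) = y where z = x + yi; the equation y = 8 is satisfied by all points with that y-coordinate
Locus: Horizontal line y = 8


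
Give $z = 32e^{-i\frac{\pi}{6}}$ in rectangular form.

a = r cos θ = 32 * sqrt(3)/2 = 16*sqrt(3)
b = r sin θ = 32 * -1/2 = -16
z = 16*sqrt(3) - 16i


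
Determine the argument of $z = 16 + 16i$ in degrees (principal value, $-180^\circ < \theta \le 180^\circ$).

θ = arctan(b/a) = arctan(16/16) (quadrant-adjusted) = 45°


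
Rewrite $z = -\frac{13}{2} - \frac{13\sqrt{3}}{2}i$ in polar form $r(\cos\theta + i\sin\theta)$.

r = |z| = sqrt(a^2 + b^2) = sqrt((-13/2)^2 + (-13*sqrt(3)/2)^2) = sqrt(169/4 + 507/4) = sqrt(169) = 13
θ = arctan(b/a) = arctan(-11.2583/-6.5) (quadrant-adjusted) = 240°
z = 13(cos 240° + i sin 240°)


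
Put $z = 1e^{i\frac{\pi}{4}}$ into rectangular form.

a = r cos θ = 1 * sqrt(2)/2 = sqrt(2)/2
b = r sin θ = 1 * sqrt(2)/2 = sqrt(2)/2
z = sqrt(2)/2 + (sqrt(2)/2)i


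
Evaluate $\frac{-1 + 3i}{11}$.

Divisor is real, so divide each part by 11:
= -1/11 + (3/11)i


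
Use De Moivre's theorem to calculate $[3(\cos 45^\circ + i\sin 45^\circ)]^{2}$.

By De Moivre: z^n = r^n(cos(nθ) + i sin(nθ))
= 3^2(cos(2*45°) + i sin(2*45°))
= 9(cos 90° + i sin 90°)
= 9i


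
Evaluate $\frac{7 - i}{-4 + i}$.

Multiply numerator and denominator by conjugate (-4 - i):
= (7 - i)(-4 - i) / ((-4)^2 + 1^2)
= (-29 - 3i) / 17
= -29/17 - (3/17)i


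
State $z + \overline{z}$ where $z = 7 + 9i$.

z + conjugate(z) = (a + bi) + (a - bi) = 2a
= 2 * 7 = 14


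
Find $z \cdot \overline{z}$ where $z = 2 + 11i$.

z * conjugate(z) = |z|^2 = a^2 + b^2
= 2^2 + 11^2 = 125


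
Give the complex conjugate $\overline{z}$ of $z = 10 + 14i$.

If z = a + bi, then conjugate(z) = a - bi
conjugate(10 + 14i) = 10 - 14i


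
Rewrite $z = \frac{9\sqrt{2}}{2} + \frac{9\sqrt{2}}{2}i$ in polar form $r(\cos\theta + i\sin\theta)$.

r = |z| = sqrt(a^2 + b^2) = sqrt((9*sqrt(2)/2)^2 + (9*sqrt(2)/2)^2) = sqrt(81/2 + 81/2) = sqrt(81) = 9
θ = arctan(b/a) = arctan(6.364/6.364) (quadrant-adjusted) = 45°
z = 9(cos 45° + i sin 45°)


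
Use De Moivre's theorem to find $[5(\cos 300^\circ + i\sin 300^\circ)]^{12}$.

By De Moivre: z^n = r^n(cos(nθ) + i sin(nθ))
= 5^12(cos(12*300°) + i sin(12*300°))
= 244140625(cos 0° + i sin 0°)
= 244140625


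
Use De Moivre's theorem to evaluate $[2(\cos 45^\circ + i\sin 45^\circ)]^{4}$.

By De Moivre: z^n = r^n(cos(nθ) + i sin(nθ))
= 2^4(cos(4*45°) + i sin(4*45°))
= 16(cos 180° + i sin 180°)
= -16


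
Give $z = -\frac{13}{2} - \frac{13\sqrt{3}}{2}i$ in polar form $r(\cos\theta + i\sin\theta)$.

r = |z| = sqrt(a^2 + b^2) = sqrt((-13/2)^2 + (-13*sqrt(3)/2)^2) = sqrt(169/4 + 507/4) = sqrt(169) = 13
θ = arctan(b/a) = arctan(-11.2583/-6.5) (quadrant-adjusted) = 240°
z = 13(cos 240° + i sin 240°)


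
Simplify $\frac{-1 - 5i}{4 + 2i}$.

Multiply numerator and denominator by conjugate (4 - 2i):
= (-1 - 5i)(4 - 2i) / (4^2 + 2^2)
= (-14 - 18i) / 20
Divide through by 2: (-7 - 9i) / 10
= -7/10 - (9/10)i


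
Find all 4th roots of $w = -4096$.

|w| = 4096, arg(w) = 180°
Root modulus = 4096^(1/4) = 8
Root arguments: θ_k = (180° + 360°k)/4 for k = 0, 1, ..., 3
Roots: 4*sqrt(2) + 4*sqrt(2)i, -4*sqrt(2) + 4*sqrt(2)i, -4*sqrt(2) - 4*sqrt(2)i, 4*sqrt(2) - 4*sqrt(2)i


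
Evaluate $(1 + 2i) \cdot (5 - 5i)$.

(a1*a2 - b1*b2) + (a1*b2 + b1*a2)i
= (5 - (-10)) + (-5 + 10)i
= 15 + 5i


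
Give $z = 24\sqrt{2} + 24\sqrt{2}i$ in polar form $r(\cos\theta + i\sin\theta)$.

r = |z| = sqrt(a^2 + b^2) = sqrt((24*sqrt(2))^2 + (24*sqrt(2))^2) = sqrt(1152 + 1152) = sqrt(2304) = 48
θ = arctan(b/a) = arctan(33.9411/33.9411) (quadrant-adjusted) = 45°
z = 48(cos 45° + i sin 45°)


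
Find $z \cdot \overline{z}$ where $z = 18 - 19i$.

z * conjugate(z) = |z|^2 = a^2 + b^2
= 18^2 + (-19)^2 = 685


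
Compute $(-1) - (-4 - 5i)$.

(-1 - (-4)) + (0 - (-5))i = 3 + 5i


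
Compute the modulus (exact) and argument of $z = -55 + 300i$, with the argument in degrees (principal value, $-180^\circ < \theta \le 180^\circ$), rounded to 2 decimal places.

|z| = sqrt((-55)^2 + 300^2) = 305
arg(z) = arctan(b/a) = arctan(300/-55) (quadrant-adjusted) = 100.39°


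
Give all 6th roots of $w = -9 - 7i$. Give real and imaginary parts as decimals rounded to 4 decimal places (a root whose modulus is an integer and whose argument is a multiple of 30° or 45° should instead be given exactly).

|w| = sqrt(130) ≈ 11.401754, arg(w) ≈ 217.874984°
Root modulus = sqrt(130)^(1/6) ≈ 1.500244
Root arguments: θ_k = (arg(w) + 360°k)/6 for k = 0, 1, ..., 5
Compute each root as (root modulus)(cos θ_k + i sin θ_k) using full-precision intermediates, then round to 4 decimal places.
Roots: 1.2089 + 0.8884i, -0.1650 + 1.4911i, -1.3738 + 0.6027i, -1.2089 - 0.8884i, 0.1650 - 1.4911i, 1.3738 - 0.6027i


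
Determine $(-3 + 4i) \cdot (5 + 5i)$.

(a1*a2 - b1*b2) + (a1*b2 + b1*a2)i
= (-15 - 20) + (-15 + 20)i
= -35 + 5i


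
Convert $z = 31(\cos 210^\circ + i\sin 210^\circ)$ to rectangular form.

a = r cos θ = 31 * -sqrt(3)/2 = -31*sqrt(3)/2
b = r sin θ = 31 * -1/2 = -31/2
z = -31*sqrt(3)/2 - (31/2)i


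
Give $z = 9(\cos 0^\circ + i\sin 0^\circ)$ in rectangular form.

a = r cos θ = 9 * 1 = 9
b = r sin θ = 9 * 0 = 0
z = 9


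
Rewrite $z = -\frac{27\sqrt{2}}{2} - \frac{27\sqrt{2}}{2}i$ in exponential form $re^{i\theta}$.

r = |z| = sqrt((-27*sqrt(2)/2)^2 + (-27*sqrt(2)/2)^2) = sqrt(729/2 + 729/2) = sqrt(729) = 27
θ = arctan(b/a) = arctan(-19.0919/-19.0919) (quadrant-adjusted) = -135° = -3π/4
z = 27e^(-i*3π/4)


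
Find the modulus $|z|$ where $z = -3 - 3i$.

|z| = sqrt(a^2 + b^2) = sqrt((-3)^2 + (-3)^2) = sqrt(18) = sqrt(18)


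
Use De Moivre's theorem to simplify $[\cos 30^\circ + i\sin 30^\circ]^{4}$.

By De Moivre: z^n = r^n(cos(nθ) + i sin(nθ))
= 1^4(cos(4*30°) + i sin(4*30°))
= 1(cos 120° + i sin 120°)
= -1/2 + (sqrt(3)/2)i


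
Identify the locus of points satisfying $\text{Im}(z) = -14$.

Im(z) = y where z = x + yi; the equation y = -14 is satisfied by all points with that y-coordinate
Locus: Horizontal line y = -14


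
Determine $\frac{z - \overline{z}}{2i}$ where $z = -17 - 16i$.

z - conjugate(z) = 2bi
(z - conjugate(z))/(2i) = 2bi/(2i) = b = -16


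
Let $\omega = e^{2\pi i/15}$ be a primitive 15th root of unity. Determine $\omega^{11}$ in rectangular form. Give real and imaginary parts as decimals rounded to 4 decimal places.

ω^11 = e^(2πi·11/15) = e^(i·22π/15)
= cos(22π/15) + i sin(22π/15)
= -0.1045 - 0.9945i


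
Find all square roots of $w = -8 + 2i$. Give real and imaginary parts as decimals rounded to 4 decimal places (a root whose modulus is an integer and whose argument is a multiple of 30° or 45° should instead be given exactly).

|w| = sqrt(68) ≈ 8.246211, arg(w) ≈ 165.963757°
Root modulus = sqrt(68)^(1/2) ≈ 2.871622
Root arguments: θ_k = (arg(w) + 360°k)/2 for k = 0, 1, ..., 1
Compute each root as (root modulus)(cos θ_k + i sin θ_k) using full-precision intermediates, then round to 4 decimal places.
Roots: 0.3509 + 2.8501i, -0.3509 - 2.8501i


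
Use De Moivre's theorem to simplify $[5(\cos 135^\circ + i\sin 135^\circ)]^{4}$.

By De Moivre: z^n = r^n(cos(nθ) + i sin(nθ))
= 5^4(cos(4*135°) + i sin(4*135°))
= 625(cos 180° + i sin 180°)
= -625


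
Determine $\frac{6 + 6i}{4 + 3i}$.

Multiply numerator and denominator by conjugate (4 - 3i):
= (6 + 6i)(4 - 3i) / (4^2 + 3^2)
= (42 + 6i) / 25
= 42/25 + (6/25)i


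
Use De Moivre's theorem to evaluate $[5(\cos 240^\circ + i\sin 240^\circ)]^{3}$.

By De Moivre: z^n = r^n(cos(nθ) + i sin(nθ))
= 5^3(cos(3*240°) + i sin(3*240°))
= 125(cos 0° + i sin 0°)
= 125


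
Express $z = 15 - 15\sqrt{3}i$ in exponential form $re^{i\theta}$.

r = |z| = sqrt((15)^2 + (-15*sqrt(3))^2) = sqrt(225 + 675) = sqrt(900) = 30
θ = arctan(b/a) = arctan(-25.9808/15) (quadrant-adjusted) = -60° = -π/3
z = 30e^(-i*π/3)


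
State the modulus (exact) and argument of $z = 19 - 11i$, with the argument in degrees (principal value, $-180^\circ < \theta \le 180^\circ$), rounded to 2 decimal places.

|z| = sqrt(19^2 + (-11)^2) = sqrt(482)
arg(z) = arctan(b/a) = arctan(-11/19) (quadrant-adjusted) = -30.07°


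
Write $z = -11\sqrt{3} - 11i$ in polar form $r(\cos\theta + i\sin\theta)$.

r = |z| = sqrt(a^2 + b^2) = sqrt((-11*sqrt(3))^2 + (-11)^2) = sqrt(363 + 121) = sqrt(484) = 22
θ = arctan(b/a) = arctan(-11/-19.0526) (quadrant-adjusted) = 210°
z = 22(cos 210° + i sin 210°)


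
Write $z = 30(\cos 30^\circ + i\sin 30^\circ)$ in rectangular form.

a = r cos θ = 30 * sqrt(3)/2 = 15*sqrt(3)
b = r sin θ = 30 * 1/2 = 15
z = 15*sqrt(3) + 15i


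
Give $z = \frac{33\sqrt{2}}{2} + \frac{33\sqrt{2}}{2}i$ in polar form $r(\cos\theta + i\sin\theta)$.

r = |z| = sqrt(a^2 + b^2) = sqrt((33*sqrt(2)/2)^2 + (33*sqrt(2)/2)^2) = sqrt(1089/2 + 1089/2) = sqrt(1089) = 33
θ = arctan(b/a) = arctan(23.3345/23.3345) (quadrant-adjusted) = 45°
z = 33(cos 45° + i sin 45°)


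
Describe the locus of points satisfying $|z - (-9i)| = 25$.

|z - z0| = r describes a circle centered at z0 with radius r
Here z0 = -9i and r = 25
Locus: Circle centered at (0, -9) with radius 25


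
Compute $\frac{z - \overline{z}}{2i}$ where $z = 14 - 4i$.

z - conjugate(z) = 2bi
(z - conjugate(z))/(2i) = 2bi/(2i) = b = -4


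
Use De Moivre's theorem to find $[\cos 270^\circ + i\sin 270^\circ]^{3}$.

By De Moivre: z^n = r^n(cos(nθ) + i sin(nθ))
= 1^3(cos(3*270°) + i sin(3*270°))
= 1(cos 90° + i sin 90°)
= i


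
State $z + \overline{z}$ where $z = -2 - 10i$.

z + conjugate(z) = (a + bi) + (a - bi) = 2a
= 2 * (-2) = -4


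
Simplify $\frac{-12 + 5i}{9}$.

Divisor is real, so divide each part by 9:
= -4/3 + (5/9)i


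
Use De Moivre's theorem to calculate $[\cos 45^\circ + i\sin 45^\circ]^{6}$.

By De Moivre: z^n = r^n(cos(nθ) + i sin(nθ))
= 1^6(cos(6*45°) + i sin(6*45°))
= 1(cos 270° + i sin 270°)
= -i


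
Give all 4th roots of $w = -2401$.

|w| = 2401, arg(w) = 180°
Root modulus = 2401^(1/4) = 7
Root arguments: θ_k = (180° + 360°k)/4 for k = 0, 1, ..., 3
Roots: 7*sqrt(2)/2 + (7*sqrt(2)/2)i, -7*sqrt(2)/2 + (7*sqrt(2)/2)i, -7*sqrt(2)/2 - (7*sqrt(2)/2)i, 7*sqrt(2)/2 - (7*sqrt(2)/2)i


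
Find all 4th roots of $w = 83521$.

|w| = 83521, arg(w) = 0°
Root modulus = 83521^(1/4) = 17
Root arguments: θ_k = (0° + 360°k)/4 for k = 0, 1, ..., 3
Roots: 17, 17i, -17, -17i


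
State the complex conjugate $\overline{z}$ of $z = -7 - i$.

If z = a + bi, then conjugate(z) = a - bi
conjugate(-7 - i) = -7 + i


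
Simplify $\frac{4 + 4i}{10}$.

Divisor is real, so divide each part by 10:
= 2/5 + (2/5)i


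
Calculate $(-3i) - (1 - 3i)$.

(0 - 1) + (-3 - (-3))i = -1


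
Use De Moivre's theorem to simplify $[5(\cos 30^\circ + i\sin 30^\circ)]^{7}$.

By De Moivre: z^n = r^n(cos(nθ) + i sin(nθ))
= 5^7(cos(7*30°) + i sin(7*30°))
= 78125(cos 210° + i sin 210°)
= -78125*sqrt(3)/2 - (78125/2)i


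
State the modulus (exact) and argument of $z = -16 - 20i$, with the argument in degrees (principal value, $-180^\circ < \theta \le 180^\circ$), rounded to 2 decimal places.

|z| = sqrt((-16)^2 + (-20)^2) = sqrt(656)
arg(z) = arctan(b/a) = arctan(-20/-16) (quadrant-adjusted) = -128.66°


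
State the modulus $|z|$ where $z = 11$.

|z| = sqrt(a^2 + b^2) = sqrt(11^2 + 0^2) = sqrt(121) = 11


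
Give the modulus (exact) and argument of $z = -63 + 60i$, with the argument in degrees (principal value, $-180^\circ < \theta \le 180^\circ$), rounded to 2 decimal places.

|z| = sqrt((-63)^2 + 60^2) = 87
arg(z) = arctan(b/a) = arctan(60/-63) (quadrant-adjusted) = 136.40°


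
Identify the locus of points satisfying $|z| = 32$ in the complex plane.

|z| = 32 means sqrt(x^2 + y^2) = 32
This is a circle of radius 32 centered at the origin


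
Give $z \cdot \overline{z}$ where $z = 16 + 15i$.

z * conjugate(z) = |z|^2 = a^2 + b^2
= 16^2 + 15^2 = 481


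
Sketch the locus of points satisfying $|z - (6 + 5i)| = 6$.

|z - z0| = r describes a circle centered at z0 with radius r
Here z0 = 6 + 5i and r = 6
Locus: Circle centered at (6, 5) with radius 6


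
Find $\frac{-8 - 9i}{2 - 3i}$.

Multiply numerator and denominator by conjugate (2 + 3i):
= (-8 - 9i)(2 + 3i) / (2^2 + (-3)^2)
= (11 - 42i) / 13
= 11/13 - (42/13)i


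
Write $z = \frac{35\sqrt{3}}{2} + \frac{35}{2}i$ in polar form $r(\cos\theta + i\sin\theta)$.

r = |z| = sqrt(a^2 + b^2) = sqrt((35*sqrt(3)/2)^2 + (35/2)^2) = sqrt(3675/4 + 1225/4) = sqrt(1225) = 35
θ = arctan(b/a) = arctan(17.5/30.3109) (quadrant-adjusted) = 30°
z = 35(cos 30° + i sin 30°)


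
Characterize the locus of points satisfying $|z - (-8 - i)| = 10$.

|z - z0| = r describes a circle centered at z0 with radius r
Here z0 = -8 - i and r = 10
Locus: Circle centered at (-8, -1) with radius 10


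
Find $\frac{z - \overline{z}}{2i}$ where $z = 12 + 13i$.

z - conjugate(z) = 2bi
(z - conjugate(z))/(2i) = 2bi/(2i) = b = 13


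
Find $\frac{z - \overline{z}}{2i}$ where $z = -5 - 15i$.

z - conjugate(z) = 2bi
(z - conjugate(z))/(2i) = 2bi/(2i) = b = -15


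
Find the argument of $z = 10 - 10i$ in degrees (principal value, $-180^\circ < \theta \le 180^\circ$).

θ = arctan(b/a) = arctan(-10/10) (quadrant-adjusted) = -45°


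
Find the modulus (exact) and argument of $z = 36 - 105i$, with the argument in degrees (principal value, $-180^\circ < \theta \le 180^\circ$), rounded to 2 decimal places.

|z| = sqrt(36^2 + (-105)^2) = 111
arg(z) = arctan(b/a) = arctan(-105/36) (quadrant-adjusted) = -71.08°


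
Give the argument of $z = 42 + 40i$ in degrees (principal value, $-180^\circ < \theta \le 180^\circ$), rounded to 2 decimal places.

θ = arctan(b/a) = arctan(40/42) (quadrant-adjusted) = 43.60°


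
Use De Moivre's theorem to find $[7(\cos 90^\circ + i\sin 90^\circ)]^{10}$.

By De Moivre: z^n = r^n(cos(nθ) + i sin(nθ))
= 7^10(cos(10*90°) + i sin(10*90°))
= 282475249(cos 180° + i sin 180°)
= -282475249


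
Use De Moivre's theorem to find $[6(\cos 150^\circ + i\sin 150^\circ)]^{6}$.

By De Moivre: z^n = r^n(cos(nθ) + i sin(nθ))
= 6^6(cos(6*150°) + i sin(6*150°))
= 46656(cos 180° + i sin 180°)
= -46656


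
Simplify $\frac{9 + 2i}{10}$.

Divisor is real, so divide each part by 10:
= 9/10 + (1/5)i


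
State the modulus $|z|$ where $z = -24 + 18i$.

|z| = sqrt(a^2 + b^2) = sqrt((-24)^2 + 18^2) = sqrt(900) = 30


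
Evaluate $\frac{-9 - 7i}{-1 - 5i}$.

Multiply numerator and denominator by conjugate (-1 + 5i):
= (-9 - 7i)(-1 + 5i) / ((-1)^2 + (-5)^2)
= (44 - 38i) / 26
Divide through by 2: (22 - 19i) / 13
= 22/13 - (19/13)i


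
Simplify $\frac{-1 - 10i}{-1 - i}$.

Multiply numerator and denominator by conjugate (-1 + i):
= (-1 - 10i)(-1 + i) / ((-1)^2 + (-1)^2)
= (11 + 9i) / 2
= 11/2 + (9/2)i


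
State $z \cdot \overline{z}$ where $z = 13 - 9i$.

z * conjugate(z) = |z|^2 = a^2 + b^2
= 13^2 + (-9)^2 = 250


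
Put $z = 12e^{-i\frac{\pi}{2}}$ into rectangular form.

a = r cos θ = 12 * 0 = 0
b = r sin θ = 12 * -1 = -12
z = -12i


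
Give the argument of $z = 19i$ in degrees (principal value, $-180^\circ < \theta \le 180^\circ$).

a = 0 and b > 0, so z lies on the positive imaginary axis: θ = 90°


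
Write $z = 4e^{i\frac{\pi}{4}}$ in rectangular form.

a = r cos θ = 4 * sqrt(2)/2 = 2*sqrt(2)
b = r sin θ = 4 * sqrt(2)/2 = 2*sqrt(2)
z = 2*sqrt(2) + 2*sqrt(2)i


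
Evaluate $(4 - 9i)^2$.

(a + bi)^2 = a^2 - b^2 + 2abi
= 4^2 - (-9)^2 + 2*4*(-9)i
= -65 - 72i


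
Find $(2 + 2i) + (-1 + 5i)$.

(2 + (-1)) + (2 + 5)i = 1 + 7i


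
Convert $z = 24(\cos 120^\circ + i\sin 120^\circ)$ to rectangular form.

a = r cos θ = 24 * -1/2 = -12
b = r sin θ = 24 * sqrt(3)/2 = 12*sqrt(3)
z = -12 + 12*sqrt(3)i


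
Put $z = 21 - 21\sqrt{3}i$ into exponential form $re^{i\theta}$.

r = |z| = sqrt((21)^2 + (-21*sqrt(3))^2) = sqrt(441 + 1323) = sqrt(1764) = 42
θ = arctan(b/a) = arctan(-36.3731/21) (quadrant-adjusted) = -60° = -π/3
z = 42e^(-i*π/3)


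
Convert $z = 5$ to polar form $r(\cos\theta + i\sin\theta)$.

r = |z| = sqrt(a^2 + b^2) = sqrt((5)^2 + (0)^2) = sqrt(25 + 0) = sqrt(25) = 5
b = 0 and a > 0, so z lies on the positive real axis: θ = 0°
z = 5(cos 0° + i sin 0°)


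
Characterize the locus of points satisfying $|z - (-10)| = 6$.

|z - z0| = r describes a circle centered at z0 with radius r
Here z0 = -10 and r = 6
Locus: Circle centered at (-10, 0) with radius 6


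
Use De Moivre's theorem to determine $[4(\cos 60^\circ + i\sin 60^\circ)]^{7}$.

By De Moivre: z^n = r^n(cos(nθ) + i sin(nθ))
= 4^7(cos(7*60°) + i sin(7*60°))
= 16384(cos 60° + i sin 60°)
= 8192 + 8192*sqrt(3)i
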